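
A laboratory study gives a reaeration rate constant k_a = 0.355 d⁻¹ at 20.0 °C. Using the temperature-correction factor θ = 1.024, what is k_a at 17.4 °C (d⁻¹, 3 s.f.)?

k_a ≈ 0.334 d⁻¹

k_a(T₂) = k_a(T₁) · θ^(T₂−T₁) = 0.355 × 1.024^(17.4−20.0)
= 0.355 × 1.024^-2.60 = 0.355 × 0.9402 = 0.3338 d⁻¹.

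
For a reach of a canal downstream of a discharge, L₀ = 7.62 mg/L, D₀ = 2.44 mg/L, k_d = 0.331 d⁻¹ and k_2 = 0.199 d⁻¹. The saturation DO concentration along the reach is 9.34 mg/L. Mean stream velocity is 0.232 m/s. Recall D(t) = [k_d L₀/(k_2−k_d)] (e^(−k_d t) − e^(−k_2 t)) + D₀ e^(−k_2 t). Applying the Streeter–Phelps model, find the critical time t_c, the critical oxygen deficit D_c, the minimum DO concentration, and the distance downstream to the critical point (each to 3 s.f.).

With k_2/k_d = 0.6012 and 1 − D₀(k_2−k_d)/(k_d L₀) = 1.128,
t_c = ln(0.6012 × 1.128) / (0.199 − 0.331) = ln(0.6780) / -0.1320 = -0.3886/-0.1320 = 2.944 d.
L(t_c) = L₀ e^(−k_d t_c) = 7.62 × 0.3774 = 2.876 mg/L, and at the critical point k_2 D_c = k_d L, so D_c = (0.331/0.199) × 2.876 = 4.783 mg/L.
Minimum DO = C_s − D_c = 9.34 − 4.783 = 4.557 mg/L.
x_c = v t_c = 0.232 m/s × 2.944 d × 86400 s/d = 59020 m ≈ 59.0 km.

t_c ≈ 2.94 d; D_c ≈ 4.78 mg/L; min DO ≈ 4.56 mg/L; x_c ≈ 59.0 km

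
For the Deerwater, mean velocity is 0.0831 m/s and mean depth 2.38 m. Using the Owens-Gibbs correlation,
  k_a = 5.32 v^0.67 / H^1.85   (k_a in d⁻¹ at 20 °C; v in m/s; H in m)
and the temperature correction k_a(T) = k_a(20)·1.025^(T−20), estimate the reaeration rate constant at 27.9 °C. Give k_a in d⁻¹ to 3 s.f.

k_a ≈ 0.246 d⁻¹

k_a(20) = 5.32 × 0.0831^0.67 / 2.38^1.85 = 5.32 × 0.1889 / 4.974 = 0.2020 d⁻¹.
k_a(27.9) = 0.2020 × 1.025^(27.9−20) = 0.2020 × 1.215 = 0.2455 d⁻¹.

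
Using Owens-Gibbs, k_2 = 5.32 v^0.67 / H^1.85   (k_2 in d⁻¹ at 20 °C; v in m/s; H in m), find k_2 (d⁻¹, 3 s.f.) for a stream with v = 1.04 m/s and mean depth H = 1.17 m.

k_2 ≈ 4.08 d⁻¹

k_2 = 5.32 × 1.04^0.67 / 1.17^1.85 = 5.32 × 1.027 / 1.337 = 4.085 d⁻¹.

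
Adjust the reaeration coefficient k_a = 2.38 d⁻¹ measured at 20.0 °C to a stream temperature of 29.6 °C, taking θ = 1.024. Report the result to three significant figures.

k_a(T₂) = k_a(T₁) · θ^(T₂−T₁) = 2.38 × 1.024^(29.6−20.0)
= 2.38 × 1.024^9.60 = 2.38 × 1.256 = 2.989 d⁻¹.

k_a ≈ 2.99 d⁻¹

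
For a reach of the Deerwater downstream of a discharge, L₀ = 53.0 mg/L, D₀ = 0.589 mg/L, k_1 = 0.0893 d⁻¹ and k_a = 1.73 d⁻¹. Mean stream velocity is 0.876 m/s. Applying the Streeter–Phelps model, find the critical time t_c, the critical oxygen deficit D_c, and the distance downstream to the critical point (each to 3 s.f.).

With k_a/k_1 = 19.37 and 1 − D₀(k_a−k_1)/(k_1 L₀) = 0.7958,
t_c = ln(19.37 × 0.7958) / (1.73 − 0.0893) = ln(15.42) / 1.641 = 2.735/1.641 = 1.667 d.
L(t_c) = L₀ e^(−k_1 t_c) = 53.0 × 0.8617 = 45.67 mg/L, and at the critical point k_a D_c = k_1 L, so D_c = (0.0893/1.73) × 45.67 = 2.357 mg/L.
x_c = v t_c = 0.876 m/s × 1.667 d × 86400 s/d = 126200 m ≈ 126 km.

t_c ≈ 1.67 d; D_c ≈ 2.36 mg/L; x_c ≈ 126 km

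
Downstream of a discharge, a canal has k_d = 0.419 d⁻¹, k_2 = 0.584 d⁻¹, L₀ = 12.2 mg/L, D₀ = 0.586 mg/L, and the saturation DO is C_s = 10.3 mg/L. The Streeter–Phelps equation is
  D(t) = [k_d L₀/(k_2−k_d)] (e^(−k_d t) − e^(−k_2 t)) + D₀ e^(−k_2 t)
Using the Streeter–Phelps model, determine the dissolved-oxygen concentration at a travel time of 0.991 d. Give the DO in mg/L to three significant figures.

k_d L₀/(k_2−k_d) = 0.419×12.2/(0.584−0.419) = 5.112/0.1650 = 30.98 mg/L.
e^(−k_d t) = e^(−0.419×0.9910) = 0.6602; e^(−k_2 t) = e^(−0.584×0.9910) = 0.5606.
D = 30.98 × (0.6602 − 0.5606) + 0.586 × 0.5606 = 3.085 + 0.3285 = 3.414 mg/L.
DO = C_s − D = 10.3 − 3.414 = 6.886 mg/L.

DO ≈ 6.89 mg/L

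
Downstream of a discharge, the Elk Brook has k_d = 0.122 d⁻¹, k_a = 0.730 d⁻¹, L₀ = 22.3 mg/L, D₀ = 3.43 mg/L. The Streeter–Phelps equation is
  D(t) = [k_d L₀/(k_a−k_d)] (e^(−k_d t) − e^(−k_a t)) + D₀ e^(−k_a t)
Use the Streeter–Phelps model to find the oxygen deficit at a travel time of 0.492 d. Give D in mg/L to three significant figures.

k_d L₀/(k_a−k_d) = 0.122×22.3/(0.730−0.122) = 2.721/0.6080 = 4.475 mg/L.
e^(−k_d t) = e^(−0.122×0.4920) = 0.9417; e^(−k_a t) = e^(−0.730×0.4920) = 0.6983.
D = 4.475 × (0.9417 − 0.6983) + 3.43 × 0.6983 = 1.089 + 2.395 = 3.485 mg/L.

D ≈ 3.48 mg/L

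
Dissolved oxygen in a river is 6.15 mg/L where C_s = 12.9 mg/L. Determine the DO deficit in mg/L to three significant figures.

D = C_s − C = 12.9 − 6.15 = 6.75 mg/L.

D ≈ 6.75 mg/L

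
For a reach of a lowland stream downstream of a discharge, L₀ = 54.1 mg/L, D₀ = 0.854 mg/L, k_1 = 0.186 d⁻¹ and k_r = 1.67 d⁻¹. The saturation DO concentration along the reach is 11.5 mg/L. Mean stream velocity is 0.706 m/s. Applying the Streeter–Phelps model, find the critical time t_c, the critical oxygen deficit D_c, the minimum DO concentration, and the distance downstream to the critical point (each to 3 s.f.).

With k_r/k_1 = 8.978 and 1 − D₀(k_r−k_1)/(k_1 L₀) = 0.8741,
t_c = ln(8.978 × 0.8741) / (1.67 − 0.186) = ln(7.848) / 1.484 = 2.060/1.484 = 1.388 d.
L(t_c) = L₀ e^(−k_1 t_c) = 54.1 × 0.7724 = 41.79 mg/L, and at the critical point k_r D_c = k_1 L, so D_c = (0.186/1.67) × 41.79 = 4.654 mg/L.
Minimum DO = C_s − D_c = 11.5 − 4.654 = 6.846 mg/L.
x_c = v t_c = 0.706 m/s × 1.388 d × 86400 s/d = 84680 m ≈ 84.7 km.

t_c ≈ 1.39 d; D_c ≈ 4.65 mg/L; min DO ≈ 6.85 mg/L; x_c ≈ 84.7 km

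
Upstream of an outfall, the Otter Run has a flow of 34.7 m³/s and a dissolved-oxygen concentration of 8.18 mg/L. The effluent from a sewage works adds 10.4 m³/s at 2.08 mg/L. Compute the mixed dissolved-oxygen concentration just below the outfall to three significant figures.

Flow-weighted mixing: C = (Q_r C_r + Q_w C_w)/(Q_r + Q_w)
= (34.7×8.18 + 10.4×2.08)/(34.7 + 10.4) = 305.5/45.10 = 6.773 mg/L.

6.77 mg/L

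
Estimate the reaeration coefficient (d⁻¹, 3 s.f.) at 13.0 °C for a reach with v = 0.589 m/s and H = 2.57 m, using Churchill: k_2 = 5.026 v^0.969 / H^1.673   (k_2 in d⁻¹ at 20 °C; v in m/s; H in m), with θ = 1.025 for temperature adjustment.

k_2 ≈ 0.522 d⁻¹

k_2(20) = 5.026 × 0.589^0.969 / 2.57^1.673 = 5.026 × 0.5987 / 4.851 = 0.6204 d⁻¹.
k_2(13.0) = 0.6204 × 1.025^(13.0−20) = 0.6204 × 0.8413 = 0.5219 d⁻¹.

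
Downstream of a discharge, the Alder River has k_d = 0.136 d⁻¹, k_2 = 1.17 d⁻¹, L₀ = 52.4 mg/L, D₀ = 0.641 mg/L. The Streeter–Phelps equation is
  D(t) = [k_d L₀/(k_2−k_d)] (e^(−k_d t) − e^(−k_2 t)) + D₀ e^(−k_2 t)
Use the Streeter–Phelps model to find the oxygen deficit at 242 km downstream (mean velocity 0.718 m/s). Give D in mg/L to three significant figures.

D ≈ 3.99 mg/L

Travel time t = x/v = 242 km / (0.718 m/s) = 242000 m / 0.718 m/s = 337000 s = 3.901 d.
k_d L₀/(k_2−k_d) = 0.136×52.4/(1.17−0.136) = 7.126/1.034 = 6.892 mg/L.
e^(−k_d t) = e^(−0.136×3.901) = 0.5883; e^(−k_2 t) = e^(−1.17×3.901) = 0.01042.
D = 6.892 × (0.5883 − 0.01042) + 0.641 × 0.01042 = 3.983 + 0.006678 = 3.989 mg/L.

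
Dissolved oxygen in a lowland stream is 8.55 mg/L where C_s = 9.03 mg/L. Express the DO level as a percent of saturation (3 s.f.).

% saturation = C/C_s × 100 = 8.55/9.03 × 100 = 94.7 %.

94.7 % saturation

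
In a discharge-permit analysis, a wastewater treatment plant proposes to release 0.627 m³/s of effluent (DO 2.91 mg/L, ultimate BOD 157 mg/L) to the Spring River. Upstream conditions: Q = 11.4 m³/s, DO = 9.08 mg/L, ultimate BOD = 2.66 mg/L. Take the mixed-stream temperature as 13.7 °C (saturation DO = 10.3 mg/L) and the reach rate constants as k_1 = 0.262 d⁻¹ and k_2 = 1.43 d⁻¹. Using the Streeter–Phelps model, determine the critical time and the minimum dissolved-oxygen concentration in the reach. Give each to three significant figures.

t_c ≈ 0.574 d; minimum DO ≈ 8.61 mg/L

Mixed DO = (11.4×9.08 + 0.627×2.91)/(11.4+0.627) = 105.3/12.03 = 8.758 mg/L.
Mixed L₀ = (11.4×2.66 + 0.627×157)/(12.03) = 128.8/12.03 = 10.71 mg/L.
Initial deficit D₀ = C_s − DO₀ = 10.3 − 8.758 = 1.542 mg/L.
t_c = (1/1.168) ln[(1.43/0.262)(1 − 1.542×1.168/(0.262×10.71))] = 0.8562 × ln(1.954) = 0.5737 d.
D_c = (0.262/1.43) × 10.71 × e^(−0.262×0.5737) = 0.1832 × 10.71 × 0.8605 = 1.688 mg/L.
Minimum DO = 10.3 − 1.688 = 8.612 mg/L.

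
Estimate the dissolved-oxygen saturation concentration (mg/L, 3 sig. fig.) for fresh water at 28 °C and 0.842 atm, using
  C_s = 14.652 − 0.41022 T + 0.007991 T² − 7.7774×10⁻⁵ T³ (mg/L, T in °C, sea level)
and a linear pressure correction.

C_s ≈ 6.50 mg/L

At sea level: C_s = 14.652 − 0.41022×28 + 0.007991×28² − 7.7774×10⁻⁵×28³ = 7.723 mg/L.
Pressure correction: C_s' = 7.723 × 0.842 = 6.503 mg/L.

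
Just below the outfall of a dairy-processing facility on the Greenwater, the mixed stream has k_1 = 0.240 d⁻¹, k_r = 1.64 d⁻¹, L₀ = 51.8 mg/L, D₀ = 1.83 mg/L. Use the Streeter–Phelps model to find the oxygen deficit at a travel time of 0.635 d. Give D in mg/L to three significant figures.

D ≈ 5.14 mg/L

k_1 L₀/(k_r−k_1) = 0.240×51.8/(1.64−0.240) = 12.43/1.400 = 8.880 mg/L.
e^(−k_1 t) = e^(−0.240×0.6350) = 0.8586; e^(−k_r t) = e^(−1.64×0.6350) = 0.3530.
D = 8.880 × (0.8586 − 0.3530) + 1.83 × 0.3530 = 4.490 + 0.6459 = 5.136 mg/L.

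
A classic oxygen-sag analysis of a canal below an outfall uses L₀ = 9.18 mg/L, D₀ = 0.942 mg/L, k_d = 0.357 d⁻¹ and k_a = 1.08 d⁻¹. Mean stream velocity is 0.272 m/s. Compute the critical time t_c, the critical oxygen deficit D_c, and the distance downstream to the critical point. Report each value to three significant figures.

t_c ≈ 1.21 d; D_c ≈ 1.97 mg/L; x_c ≈ 28.4 km

t_c = [1/(k_a−k_d)] ln[(k_a/k_d)(1 − D₀(k_a−k_d)/(k_d L₀))]
= [1/(1.08−0.357)] ln[(1.08/0.357)(1 − 0.942×0.7230/(0.357×9.18))]
= (1/0.7230) ln[3.025 × 0.7922] = 1.383 × ln(2.397) = 1.383 × 0.8740 = 1.209 d.
L(t_c) = L₀ e^(−k_d t_c) = 9.18 × 0.6495 = 5.962 mg/L, and at the critical point k_a D_c = k_d L, so D_c = (0.357/1.08) × 5.962 = 1.971 mg/L.
x_c = v t_c = 0.272 m/s × 1.209 d × 86400 s/d = 28410 m ≈ 28.4 km.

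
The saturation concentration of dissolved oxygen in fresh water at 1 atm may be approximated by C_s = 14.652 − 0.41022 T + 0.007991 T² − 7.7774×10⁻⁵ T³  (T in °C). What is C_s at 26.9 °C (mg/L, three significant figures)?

C_s = 14.652 − 0.41022×26.9 + 0.007991×26.9² − 7.7774×10⁻⁵×26.9³ = 7.886 mg/L.

C_s ≈ 7.89 mg/L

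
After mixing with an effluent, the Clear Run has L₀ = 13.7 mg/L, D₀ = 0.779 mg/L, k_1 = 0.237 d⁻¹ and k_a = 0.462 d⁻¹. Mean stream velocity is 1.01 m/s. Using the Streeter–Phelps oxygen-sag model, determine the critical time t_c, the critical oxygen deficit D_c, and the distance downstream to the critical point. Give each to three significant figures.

With k_a/k_1 = 1.949 and 1 − D₀(k_a−k_1)/(k_1 L₀) = 0.9460,
t_c = ln(1.949 × 0.9460) / (0.462 − 0.237) = ln(1.844) / 0.2250 = 0.6120/0.2250 = 2.720 d.
D_c = (k_1/k_a) L₀ e^(−k_1 t_c) = (0.237/0.462) × 13.7 × e^(−0.237×2.720) = 0.5130 × 13.7 × 0.5248 = 3.689 mg/L.
x_c = v t_c = 1.01 m/s × 2.720 d × 86400 s/d = 237400 m ≈ 237 km.

t_c ≈ 2.72 d; D_c ≈ 3.69 mg/L; x_c ≈ 237 km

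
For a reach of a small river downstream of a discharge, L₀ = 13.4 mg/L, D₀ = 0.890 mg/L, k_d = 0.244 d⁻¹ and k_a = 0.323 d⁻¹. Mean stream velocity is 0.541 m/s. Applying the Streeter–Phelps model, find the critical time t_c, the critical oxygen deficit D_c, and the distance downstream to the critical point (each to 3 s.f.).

At the critical point dD/dt = 0, so k_d L₀ e^(−k_d t) = k_a D. Substituting D(t) from the Streeter–Phelps equation and solving for t gives
t_c = ln[(k_a/k_d)(1 − D₀(k_a−k_d)/(k_d L₀))] / (k_a−k_d).
Here k_a−k_d = 0.07900 d⁻¹ and 1 − D₀(k_a−k_d)/(k_d L₀) = 1 − 0.890×0.07900/(0.244×13.4) = 0.9785, so
t_c = ln(1.324 × 0.9785) / 0.07900 = 0.2587 / 0.07900 = 3.275 d.
D_c = (k_d/k_a) L₀ e^(−k_d t_c) = (0.244/0.323) × 13.4 × e^(−0.244×3.275) = 0.7554 × 13.4 × 0.4497 = 4.552 mg/L.
x_c = v t_c = 0.541 m/s × 3.275 d × 86400 s/d = 153100 m ≈ 153 km.

t_c ≈ 3.28 d; D_c ≈ 4.55 mg/L; x_c ≈ 153 km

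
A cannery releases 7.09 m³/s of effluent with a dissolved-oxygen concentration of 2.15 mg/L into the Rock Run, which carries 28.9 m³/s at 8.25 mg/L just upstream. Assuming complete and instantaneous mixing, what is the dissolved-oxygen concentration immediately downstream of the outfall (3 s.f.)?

Flow-weighted mixing: C = (Q_r C_r + Q_w C_w)/(Q_r + Q_w)
= (28.9×8.25 + 7.09×2.15)/(28.9 + 7.09) = 253.7/35.99 = 7.048 mg/L.

7.05 mg/L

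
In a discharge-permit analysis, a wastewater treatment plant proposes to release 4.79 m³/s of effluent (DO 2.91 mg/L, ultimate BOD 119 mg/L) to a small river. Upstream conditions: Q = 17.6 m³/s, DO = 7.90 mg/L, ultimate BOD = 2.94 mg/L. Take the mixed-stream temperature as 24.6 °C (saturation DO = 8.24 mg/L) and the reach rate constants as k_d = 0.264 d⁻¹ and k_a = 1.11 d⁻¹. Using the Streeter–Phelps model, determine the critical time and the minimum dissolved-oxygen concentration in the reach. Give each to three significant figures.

t_c ≈ 1.49 d; minimum DO ≈ 3.78 mg/L

Mixed DO = (17.6×7.90 + 4.79×2.91)/(17.6+4.79) = 153.0/22.39 = 6.832 mg/L.
Mixed L₀ = (17.6×2.94 + 4.79×119)/(22.39) = 621.8/22.39 = 27.77 mg/L.
Initial deficit D₀ = C_s − DO₀ = 8.24 − 6.832 = 1.408 mg/L.
t_c = (1/0.8460) ln[(1.11/0.264)(1 − 1.408×0.8460/(0.264×27.77))] = 1.182 × ln(3.522) = 1.488 d.
D_c = (0.264/1.11) × 27.77 × e^(−0.264×1.488) = 0.2378 × 27.77 × 0.6751 = 4.459 mg/L.
Minimum DO = 8.24 − 4.459 = 3.781 mg/L.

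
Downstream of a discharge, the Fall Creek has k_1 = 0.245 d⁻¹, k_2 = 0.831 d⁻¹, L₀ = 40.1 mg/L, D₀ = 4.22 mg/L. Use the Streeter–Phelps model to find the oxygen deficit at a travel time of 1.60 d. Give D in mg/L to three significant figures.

k_1 L₀/(k_2−k_1) = 0.245×40.1/(0.831−0.245) = 9.825/0.5860 = 16.77 mg/L.
e^(−k_1 t) = e^(−0.245×1.600) = 0.6757; e^(−k_2 t) = e^(−0.831×1.600) = 0.2646.
D = 16.77 × (0.6757 − 0.2646) + 4.22 × 0.2646 = 6.893 + 1.117 = 8.009 mg/L.

D ≈ 8.01 mg/L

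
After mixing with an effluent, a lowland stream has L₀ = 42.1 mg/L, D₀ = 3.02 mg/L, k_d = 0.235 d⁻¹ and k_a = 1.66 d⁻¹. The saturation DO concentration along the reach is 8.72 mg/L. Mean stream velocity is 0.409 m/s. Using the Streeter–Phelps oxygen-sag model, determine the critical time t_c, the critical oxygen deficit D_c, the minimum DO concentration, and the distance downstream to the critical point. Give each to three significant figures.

t_c ≈ 0.971 d; D_c ≈ 4.74 mg/L; min DO ≈ 3.98 mg/L; x_c ≈ 34.3 km

t_c = [1/(k_a−k_d)] ln[(k_a/k_d)(1 − D₀(k_a−k_d)/(k_d L₀))]
= [1/(1.66−0.235)] ln[(1.66/0.235)(1 − 3.02×1.425/(0.235×42.1))]
= (1/1.425) ln[7.064 × 0.5650] = 0.7018 × ln(3.991) = 0.7018 × 1.384 = 0.9713 d.
L(t_c) = L₀ e^(−k_d t_c) = 42.1 × 0.7959 = 33.51 mg/L, and at the critical point k_a D_c = k_d L, so D_c = (0.235/1.66) × 33.51 = 4.744 mg/L.
Minimum DO = C_s − D_c = 8.72 − 4.744 = 3.976 mg/L.
x_c = v t_c = 0.409 m/s × 0.9713 d × 86400 s/d = 34320 m ≈ 34.3 km.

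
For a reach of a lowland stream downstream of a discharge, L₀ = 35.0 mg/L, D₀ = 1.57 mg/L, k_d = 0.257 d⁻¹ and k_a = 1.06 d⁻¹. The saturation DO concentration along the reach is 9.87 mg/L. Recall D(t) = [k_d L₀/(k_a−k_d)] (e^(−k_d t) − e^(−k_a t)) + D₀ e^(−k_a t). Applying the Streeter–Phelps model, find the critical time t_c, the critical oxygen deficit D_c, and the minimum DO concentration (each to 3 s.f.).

t_c ≈ 1.58 d; D_c ≈ 5.66 mg/L; min DO ≈ 4.21 mg/L

With k_a/k_d = 4.125 and 1 − D₀(k_a−k_d)/(k_d L₀) = 0.8598,
t_c = ln(4.125 × 0.8598) / (1.06 − 0.257) = ln(3.546) / 0.8030 = 1.266/0.8030 = 1.577 d.
D_c = (k_d/k_a) L₀ e^(−k_d t_c) = (0.257/1.06) × 35.0 × e^(−0.257×1.577) = 0.2425 × 35.0 × 0.6669 = 5.659 mg/L.
Minimum DO = C_s − D_c = 9.87 − 5.659 = 4.211 mg/L.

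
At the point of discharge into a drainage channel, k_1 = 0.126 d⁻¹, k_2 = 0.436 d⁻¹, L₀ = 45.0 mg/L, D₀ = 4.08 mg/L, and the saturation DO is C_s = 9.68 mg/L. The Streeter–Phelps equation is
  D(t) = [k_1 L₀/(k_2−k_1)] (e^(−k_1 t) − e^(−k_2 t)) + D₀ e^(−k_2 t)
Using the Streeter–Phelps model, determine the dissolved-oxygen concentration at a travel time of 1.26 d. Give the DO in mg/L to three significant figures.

k_1 L₀/(k_2−k_1) = 0.126×45.0/(0.436−0.126) = 5.670/0.3100 = 18.29 mg/L.
e^(−k_1 t) = e^(−0.126×1.260) = 0.8532; e^(−k_2 t) = e^(−0.436×1.260) = 0.5773.
D = 18.29 × (0.8532 − 0.5773) + 4.08 × 0.5773 = 5.046 + 2.355 = 7.401 mg/L.
DO = C_s − D = 9.68 − 7.401 = 2.279 mg/L.

DO ≈ 2.28 mg/L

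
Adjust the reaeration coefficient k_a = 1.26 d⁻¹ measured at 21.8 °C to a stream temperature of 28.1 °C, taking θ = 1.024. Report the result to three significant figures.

k_a(T₂) = k_a(T₁) · θ^(T₂−T₁) = 1.26 × 1.024^(28.1−21.8)
= 1.26 × 1.024^6.30 = 1.26 × 1.161 = 1.463 d⁻¹.

k_a ≈ 1.46 d⁻¹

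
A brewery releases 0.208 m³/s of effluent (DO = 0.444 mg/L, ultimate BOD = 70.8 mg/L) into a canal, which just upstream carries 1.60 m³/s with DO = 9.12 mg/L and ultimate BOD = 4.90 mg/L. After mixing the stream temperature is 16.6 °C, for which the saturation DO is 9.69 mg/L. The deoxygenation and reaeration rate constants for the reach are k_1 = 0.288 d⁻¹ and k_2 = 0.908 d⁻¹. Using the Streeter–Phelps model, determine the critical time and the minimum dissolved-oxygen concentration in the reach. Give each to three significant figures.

Mixed DO = (1.60×9.12 + 0.208×0.444)/(1.60+0.208) = 14.68/1.808 = 8.122 mg/L.
Mixed L₀ = (1.60×4.90 + 0.208×70.8)/(1.808) = 22.57/1.808 = 12.48 mg/L.
Initial deficit D₀ = C_s − DO₀ = 9.69 − 8.122 = 1.568 mg/L.
t_c = (1/0.6200) ln[(0.908/0.288)(1 − 1.568×0.6200/(0.288×12.48))] = 1.613 × ln(2.300) = 1.343 d.
D_c = (0.288/0.908) × 12.48 × e^(−0.288×1.343) = 0.3172 × 12.48 × 0.6792 = 2.689 mg/L.
Minimum DO = 9.69 − 2.689 = 7.001 mg/L.

t_c ≈ 1.34 d; minimum DO ≈ 7.00 mg/L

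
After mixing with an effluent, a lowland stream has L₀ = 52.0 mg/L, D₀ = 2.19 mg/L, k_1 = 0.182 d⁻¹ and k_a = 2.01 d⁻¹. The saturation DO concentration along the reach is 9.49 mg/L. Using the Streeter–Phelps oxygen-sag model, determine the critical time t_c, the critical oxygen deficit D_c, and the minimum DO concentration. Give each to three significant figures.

With k_a/k_1 = 11.04 and 1 − D₀(k_a−k_1)/(k_1 L₀) = 0.5770,
t_c = ln(11.04 × 0.5770) / (2.01 − 0.182) = ln(6.372) / 1.828 = 1.852/1.828 = 1.013 d.
L(t_c) = L₀ e^(−k_1 t_c) = 52.0 × 0.8316 = 43.24 mg/L, and at the critical point k_a D_c = k_1 L, so D_c = (0.182/2.01) × 43.24 = 3.916 mg/L.
Minimum DO = C_s − D_c = 9.49 − 3.916 = 5.574 mg/L.

t_c ≈ 1.01 d; D_c ≈ 3.92 mg/L; min DO ≈ 5.57 mg/L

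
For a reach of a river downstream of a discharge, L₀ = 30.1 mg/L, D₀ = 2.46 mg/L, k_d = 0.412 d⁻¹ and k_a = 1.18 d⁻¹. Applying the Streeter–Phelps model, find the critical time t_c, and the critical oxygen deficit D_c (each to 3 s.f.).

t_c = [1/(k_a−k_d)] ln[(k_a/k_d)(1 − D₀(k_a−k_d)/(k_d L₀))]
= [1/(1.18−0.412)] ln[(1.18/0.412)(1 − 2.46×0.7680/(0.412×30.1))]
= (1/0.7680) ln[2.864 × 0.8477] = 1.302 × ln(2.428) = 1.302 × 0.8870 = 1.155 d.
L(t_c) = L₀ e^(−k_d t_c) = 30.1 × 0.6214 = 18.70 mg/L, and at the critical point k_a D_c = k_d L, so D_c = (0.412/1.18) × 18.70 = 6.530 mg/L.

t_c ≈ 1.15 d; D_c ≈ 6.53 mg/L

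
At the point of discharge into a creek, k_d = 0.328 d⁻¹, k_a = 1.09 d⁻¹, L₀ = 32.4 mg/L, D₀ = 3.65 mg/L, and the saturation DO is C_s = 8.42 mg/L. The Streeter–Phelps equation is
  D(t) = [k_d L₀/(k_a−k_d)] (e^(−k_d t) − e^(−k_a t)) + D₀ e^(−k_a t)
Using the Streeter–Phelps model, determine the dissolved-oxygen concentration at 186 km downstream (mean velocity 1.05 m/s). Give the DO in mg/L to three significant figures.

Travel time t = x/v = 186 km / (1.05 m/s) = 186000 m / 1.05 m/s = 177100 s = 2.050 d.
k_d L₀/(k_a−k_d) = 0.328×32.4/(1.09−0.328) = 10.63/0.7620 = 13.95 mg/L.
e^(−k_d t) = e^(−0.328×2.050) = 0.5104; e^(−k_a t) = e^(−1.09×2.050) = 0.1070.
D = 13.95 × (0.5104 − 0.1070) + 3.65 × 0.1070 = 5.626 + 0.3906 = 6.017 mg/L.
DO = C_s − D = 8.42 − 6.017 = 2.403 mg/L.

DO ≈ 2.40 mg/L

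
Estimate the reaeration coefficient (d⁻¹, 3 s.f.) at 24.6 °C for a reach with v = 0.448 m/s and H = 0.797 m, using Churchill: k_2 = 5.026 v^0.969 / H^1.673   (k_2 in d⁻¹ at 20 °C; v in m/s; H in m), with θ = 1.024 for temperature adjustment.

k_2(20) = 5.026 × 0.448^0.969 / 0.797^1.673 = 5.026 × 0.4593 / 0.6841 = 3.374 d⁻¹.
k_2(24.6) = 3.374 × 1.024^(24.6−20) = 3.374 × 1.115 = 3.763 d⁻¹.

k_2 ≈ 3.76 d⁻¹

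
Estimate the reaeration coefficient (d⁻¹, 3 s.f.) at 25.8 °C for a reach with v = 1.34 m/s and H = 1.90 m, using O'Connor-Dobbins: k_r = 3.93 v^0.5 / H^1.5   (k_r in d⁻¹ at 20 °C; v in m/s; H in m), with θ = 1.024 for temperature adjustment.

k_r ≈ 1.99 d⁻¹

k_r(20) = 3.93 × 1.34^0.5 / 1.90^1.5 = 3.93 × 1.158 / 2.619 = 1.737 d⁻¹.
k_r(25.8) = 1.737 × 1.024^(25.8−20) = 1.737 × 1.147 = 1.993 d⁻¹.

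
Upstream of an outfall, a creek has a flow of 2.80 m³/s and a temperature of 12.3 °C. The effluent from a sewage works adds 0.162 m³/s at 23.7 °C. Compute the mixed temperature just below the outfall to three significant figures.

Flow-weighted mixing: C = (Q_r C_r + Q_w C_w)/(Q_r + Q_w)
= (2.80×12.3 + 0.162×23.7)/(2.80 + 0.162) = 38.28/2.962 = 12.92 °C.

12.9 °C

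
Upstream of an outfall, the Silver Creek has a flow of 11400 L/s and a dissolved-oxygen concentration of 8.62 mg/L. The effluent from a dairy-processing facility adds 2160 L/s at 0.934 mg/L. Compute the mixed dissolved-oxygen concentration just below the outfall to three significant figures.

Flow-weighted mixing: C = (Q_r C_r + Q_w C_w)/(Q_r + Q_w)
= (11400×8.62 + 2160×0.934)/(11400 + 2160) = 100300/13560 = 7.396 mg/L.

7.40 mg/L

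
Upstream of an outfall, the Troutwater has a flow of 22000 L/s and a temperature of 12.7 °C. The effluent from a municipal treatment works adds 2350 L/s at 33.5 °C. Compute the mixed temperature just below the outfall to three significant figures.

14.7 °C

Flow-weighted mixing: C = (Q_r C_r + Q_w C_w)/(Q_r + Q_w)
= (22000×12.7 + 2350×33.5)/(22000 + 2350) = 358100/24350 = 14.71 °C.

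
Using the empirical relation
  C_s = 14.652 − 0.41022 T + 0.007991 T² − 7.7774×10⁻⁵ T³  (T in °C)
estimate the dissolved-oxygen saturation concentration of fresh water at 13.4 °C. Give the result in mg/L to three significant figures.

C_s = 14.652 − 0.41022×13.4 + 0.007991×13.4² − 7.7774×10⁻⁵×13.4³ = 10.40 mg/L.

C_s ≈ 10.4 mg/L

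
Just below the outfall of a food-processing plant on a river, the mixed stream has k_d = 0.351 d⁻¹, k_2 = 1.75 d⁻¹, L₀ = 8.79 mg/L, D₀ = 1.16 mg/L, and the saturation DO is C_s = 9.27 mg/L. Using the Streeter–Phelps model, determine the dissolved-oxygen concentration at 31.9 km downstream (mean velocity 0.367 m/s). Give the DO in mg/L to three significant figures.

Travel time t = x/v = 31.9 km / (0.367 m/s) = 31900 m / 0.367 m/s = 86920 s = 1.006 d.
k_d L₀/(k_2−k_d) = 0.351×8.79/(1.75−0.351) = 3.085/1.399 = 2.205 mg/L.
e^(−k_d t) = e^(−0.351×1.006) = 0.7025; e^(−k_2 t) = e^(−1.75×1.006) = 0.1719.
D = 2.205 × (0.7025 − 0.1719) + 1.16 × 0.1719 = 1.170 + 0.1995 = 1.370 mg/L.
DO = C_s − D = 9.27 − 1.370 = 7.900 mg/L.

DO ≈ 7.90 mg/L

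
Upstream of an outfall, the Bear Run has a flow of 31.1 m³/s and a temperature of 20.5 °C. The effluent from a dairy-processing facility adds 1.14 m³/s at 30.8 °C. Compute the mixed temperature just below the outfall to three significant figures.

20.9 °C

Flow-weighted mixing: C = (Q_r C_r + Q_w C_w)/(Q_r + Q_w)
= (31.1×20.5 + 1.14×30.8)/(31.1 + 1.14) = 672.7/32.24 = 20.86 °C.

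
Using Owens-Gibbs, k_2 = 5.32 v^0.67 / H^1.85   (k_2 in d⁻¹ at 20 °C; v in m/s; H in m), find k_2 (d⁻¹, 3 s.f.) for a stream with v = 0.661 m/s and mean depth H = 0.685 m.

k_2 = 5.32 × 0.661^0.67 / 0.685^1.85 = 5.32 × 0.7578 / 0.4966 = 8.117 d⁻¹.

k_2 ≈ 8.12 d⁻¹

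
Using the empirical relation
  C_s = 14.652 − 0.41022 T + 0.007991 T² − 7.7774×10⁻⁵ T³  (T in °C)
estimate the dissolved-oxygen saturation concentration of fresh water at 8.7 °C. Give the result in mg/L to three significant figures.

C_s = 14.652 − 0.41022×8.7 + 0.007991×8.7² − 7.7774×10⁻⁵×8.7³ = 11.64 mg/L.

C_s ≈ 11.6 mg/L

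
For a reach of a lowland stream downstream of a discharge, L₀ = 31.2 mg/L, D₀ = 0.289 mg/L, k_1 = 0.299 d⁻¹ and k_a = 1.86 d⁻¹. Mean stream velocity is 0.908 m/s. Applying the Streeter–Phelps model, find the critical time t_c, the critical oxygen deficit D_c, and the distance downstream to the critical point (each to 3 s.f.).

t_c = [1/(k_a−k_1)] ln[(k_a/k_1)(1 − D₀(k_a−k_1)/(k_1 L₀))]
= [1/(1.86−0.299)] ln[(1.86/0.299)(1 − 0.289×1.561/(0.299×31.2))]
= (1/1.561) ln[6.221 × 0.9516] = 0.6406 × ln(5.920) = 0.6406 × 1.778 = 1.139 d.
D_c = (k_1/k_a) L₀ e^(−k_1 t_c) = (0.299/1.86) × 31.2 × e^(−0.299×1.139) = 0.1608 × 31.2 × 0.7113 = 3.568 mg/L.
x_c = v t_c = 0.908 m/s × 1.139 d × 86400 s/d = 89370 m ≈ 89.4 km.

t_c ≈ 1.14 d; D_c ≈ 3.57 mg/L; x_c ≈ 89.4 km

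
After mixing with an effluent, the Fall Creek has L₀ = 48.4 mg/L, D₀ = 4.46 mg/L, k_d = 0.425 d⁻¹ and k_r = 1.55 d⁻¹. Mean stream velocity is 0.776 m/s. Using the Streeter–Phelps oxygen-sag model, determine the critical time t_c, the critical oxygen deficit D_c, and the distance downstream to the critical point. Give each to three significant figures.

With k_r/k_d = 3.647 and 1 − D₀(k_r−k_d)/(k_d L₀) = 0.7561,
t_c = ln(3.647 × 0.7561) / (1.55 − 0.425) = ln(2.757) / 1.125 = 1.014/1.125 = 0.9016 d.
D_c = (k_d/k_r) L₀ e^(−k_d t_c) = (0.425/1.55) × 48.4 × e^(−0.425×0.9016) = 0.2742 × 48.4 × 0.6817 = 9.047 mg/L.
x_c = v t_c = 0.776 m/s × 0.9016 d × 86400 s/d = 60450 m ≈ 60.4 km.

t_c ≈ 0.902 d; D_c ≈ 9.05 mg/L; x_c ≈ 60.4 km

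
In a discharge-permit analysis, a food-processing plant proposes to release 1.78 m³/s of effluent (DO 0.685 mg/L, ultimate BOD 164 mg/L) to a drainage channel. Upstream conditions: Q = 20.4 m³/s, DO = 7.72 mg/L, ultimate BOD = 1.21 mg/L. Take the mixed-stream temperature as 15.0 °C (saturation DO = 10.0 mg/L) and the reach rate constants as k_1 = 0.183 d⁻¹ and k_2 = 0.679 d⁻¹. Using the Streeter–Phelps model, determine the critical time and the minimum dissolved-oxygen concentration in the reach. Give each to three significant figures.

t_c ≈ 1.08 d; minimum DO ≈ 6.84 mg/L

Mixed DO = (20.4×7.72 + 1.78×0.685)/(20.4+1.78) = 158.7/22.18 = 7.155 mg/L.
Mixed L₀ = (20.4×1.21 + 1.78×164)/(22.18) = 316.6/22.18 = 14.27 mg/L.
Initial deficit D₀ = C_s − DO₀ = 10.0 − 7.155 = 2.845 mg/L.
t_c = (1/0.4960) ln[(0.679/0.183)(1 − 2.845×0.4960/(0.183×14.27))] = 2.016 × ln(1.706) = 1.077 d.
D_c = (0.183/0.679) × 14.27 × e^(−0.183×1.077) = 0.2695 × 14.27 × 0.8211 = 3.159 mg/L.
Minimum DO = 10.0 − 3.159 = 6.841 mg/L.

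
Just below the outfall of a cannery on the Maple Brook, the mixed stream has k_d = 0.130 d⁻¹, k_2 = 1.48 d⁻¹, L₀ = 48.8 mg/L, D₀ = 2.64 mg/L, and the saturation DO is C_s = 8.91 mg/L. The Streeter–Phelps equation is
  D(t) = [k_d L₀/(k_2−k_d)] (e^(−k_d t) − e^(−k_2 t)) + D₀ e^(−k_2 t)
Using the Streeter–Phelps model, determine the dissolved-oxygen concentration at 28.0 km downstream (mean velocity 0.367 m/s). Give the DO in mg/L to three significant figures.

DO ≈ 5.28 mg/L

Travel time t = x/v = 28.0 km / (0.367 m/s) = 28000 m / 0.367 m/s = 76290 s = 0.8830 d.
k_d L₀/(k_2−k_d) = 0.130×48.8/(1.48−0.130) = 6.344/1.350 = 4.699 mg/L.
e^(−k_d t) = e^(−0.130×0.8830) = 0.8915; e^(−k_2 t) = e^(−1.48×0.8830) = 0.2707.
D = 4.699 × (0.8915 − 0.2707) + 2.64 × 0.2707 = 2.918 + 0.7145 = 3.632 mg/L.
DO = C_s − D = 8.91 − 3.632 = 5.278 mg/L.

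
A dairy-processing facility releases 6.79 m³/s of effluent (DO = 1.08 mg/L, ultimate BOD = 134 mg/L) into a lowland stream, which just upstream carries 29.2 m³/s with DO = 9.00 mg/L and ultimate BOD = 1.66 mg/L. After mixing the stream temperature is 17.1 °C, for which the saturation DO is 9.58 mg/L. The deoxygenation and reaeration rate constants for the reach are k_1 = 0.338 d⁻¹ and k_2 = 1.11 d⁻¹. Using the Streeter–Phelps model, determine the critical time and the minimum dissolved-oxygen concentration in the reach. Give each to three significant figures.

Mixed DO = (29.2×9.00 + 6.79×1.08)/(29.2+6.79) = 270.1/35.99 = 7.506 mg/L.
Mixed L₀ = (29.2×1.66 + 6.79×134)/(35.99) = 958.3/35.99 = 26.63 mg/L.
Initial deficit D₀ = C_s − DO₀ = 9.58 − 7.506 = 2.074 mg/L.
t_c = (1/0.7720) ln[(1.11/0.338)(1 − 2.074×0.7720/(0.338×26.63))] = 1.295 × ln(2.700) = 1.286 d.
D_c = (0.338/1.11) × 26.63 × e^(−0.338×1.286) = 0.3045 × 26.63 × 0.6474 = 5.249 mg/L.
Minimum DO = 9.58 − 5.249 = 4.331 mg/L.

t_c ≈ 1.29 d; minimum DO ≈ 4.33 mg/L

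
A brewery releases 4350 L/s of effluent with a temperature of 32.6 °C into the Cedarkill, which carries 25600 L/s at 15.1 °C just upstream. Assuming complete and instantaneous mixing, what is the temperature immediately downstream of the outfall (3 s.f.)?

17.6 °C

Flow-weighted mixing: C = (Q_r C_r + Q_w C_w)/(Q_r + Q_w)
= (25600×15.1 + 4350×32.6)/(25600 + 4350) = 528400/29950 = 17.64 °C.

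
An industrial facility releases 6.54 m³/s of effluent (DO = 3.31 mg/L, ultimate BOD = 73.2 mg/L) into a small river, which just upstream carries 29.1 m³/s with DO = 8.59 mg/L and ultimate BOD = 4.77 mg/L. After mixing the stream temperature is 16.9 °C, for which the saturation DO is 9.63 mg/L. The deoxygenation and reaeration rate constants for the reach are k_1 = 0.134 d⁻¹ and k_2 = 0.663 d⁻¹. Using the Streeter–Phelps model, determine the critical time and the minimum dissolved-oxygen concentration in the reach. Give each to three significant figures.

t_c ≈ 1.87 d; minimum DO ≈ 6.90 mg/L

Mixed DO = (29.1×8.59 + 6.54×3.31)/(29.1+6.54) = 271.6/35.64 = 7.621 mg/L.
Mixed L₀ = (29.1×4.77 + 6.54×73.2)/(35.64) = 617.5/35.64 = 17.33 mg/L.
Initial deficit D₀ = C_s − DO₀ = 9.63 − 7.621 = 2.009 mg/L.
t_c = (1/0.5290) ln[(0.663/0.134)(1 − 2.009×0.5290/(0.134×17.33))] = 1.890 × ln(2.683) = 1.866 d.
D_c = (0.134/0.663) × 17.33 × e^(−0.134×1.866) = 0.2021 × 17.33 × 0.7788 = 2.727 mg/L.
Minimum DO = 9.63 − 2.727 = 6.903 mg/L.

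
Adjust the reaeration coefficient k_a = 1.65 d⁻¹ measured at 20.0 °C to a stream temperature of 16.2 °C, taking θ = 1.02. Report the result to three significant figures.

k_a ≈ 1.53 d⁻¹

k_a(T₂) = k_a(T₁) · θ^(T₂−T₁) = 1.65 × 1.02^(16.2−20.0)
= 1.65 × 1.02^-3.80 = 1.65 × 0.9275 = 1.530 d⁻¹.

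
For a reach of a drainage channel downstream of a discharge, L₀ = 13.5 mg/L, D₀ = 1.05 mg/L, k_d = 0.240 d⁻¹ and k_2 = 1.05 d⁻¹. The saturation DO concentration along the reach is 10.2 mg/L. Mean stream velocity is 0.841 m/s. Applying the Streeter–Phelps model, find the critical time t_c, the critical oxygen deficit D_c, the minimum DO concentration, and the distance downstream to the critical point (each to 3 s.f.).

t_c ≈ 1.45 d; D_c ≈ 2.18 mg/L; min DO ≈ 8.02 mg/L; x_c ≈ 105 km

t_c = [1/(k_2−k_d)] ln[(k_2/k_d)(1 − D₀(k_2−k_d)/(k_d L₀))]
= [1/(1.05−0.240)] ln[(1.05/0.240)(1 − 1.05×0.8100/(0.240×13.5))]
= (1/0.8100) ln[4.375 × 0.7375] = 1.235 × ln(3.227) = 1.235 × 1.171 = 1.446 d.
L(t_c) = L₀ e^(−k_d t_c) = 13.5 × 0.7067 = 9.541 mg/L, and at the critical point k_2 D_c = k_d L, so D_c = (0.240/1.05) × 9.541 = 2.181 mg/L.
Minimum DO = C_s − D_c = 10.2 − 2.181 = 8.019 mg/L.
x_c = v t_c = 0.841 m/s × 1.446 d × 86400 s/d = 105100 m ≈ 105 km.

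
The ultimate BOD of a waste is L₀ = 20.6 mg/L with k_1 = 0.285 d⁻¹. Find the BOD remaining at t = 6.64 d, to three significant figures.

L_t = L₀ e^(−k_1 t) = 20.6 × e^(−0.285×6.64) = 20.6 × 0.1507 = 3.105 mg/L.

L ≈ 3.10 mg/L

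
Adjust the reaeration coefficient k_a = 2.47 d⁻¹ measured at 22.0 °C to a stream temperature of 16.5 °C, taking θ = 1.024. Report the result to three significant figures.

k_a ≈ 2.17 d⁻¹

k_a(T₂) = k_a(T₁) · θ^(T₂−T₁) = 2.47 × 1.024^(16.5−22.0)
= 2.47 × 1.024^-5.50 = 2.47 × 0.8777 = 2.168 d⁻¹.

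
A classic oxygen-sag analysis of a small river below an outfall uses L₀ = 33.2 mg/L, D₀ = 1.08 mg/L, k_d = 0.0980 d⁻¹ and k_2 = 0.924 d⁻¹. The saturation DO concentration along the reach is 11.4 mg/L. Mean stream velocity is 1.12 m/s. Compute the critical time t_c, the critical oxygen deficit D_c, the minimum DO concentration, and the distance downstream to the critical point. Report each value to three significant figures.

t_c ≈ 2.33 d; D_c ≈ 2.80 mg/L; min DO ≈ 8.60 mg/L; x_c ≈ 225 km

With k_2/k_d = 9.429 and 1 − D₀(k_2−k_d)/(k_d L₀) = 0.7258,
t_c = ln(9.429 × 0.7258) / (0.924 − 0.0980) = ln(6.843) / 0.8260 = 1.923/0.8260 = 2.328 d.
L(t_c) = L₀ e^(−k_d t_c) = 33.2 × 0.7960 = 26.43 mg/L, and at the critical point k_2 D_c = k_d L, so D_c = (0.0980/0.924) × 26.43 = 2.803 mg/L.
Minimum DO = C_s − D_c = 11.4 − 2.803 = 8.597 mg/L.
x_c = v t_c = 1.12 m/s × 2.328 d × 86400 s/d = 225300 m ≈ 225 km.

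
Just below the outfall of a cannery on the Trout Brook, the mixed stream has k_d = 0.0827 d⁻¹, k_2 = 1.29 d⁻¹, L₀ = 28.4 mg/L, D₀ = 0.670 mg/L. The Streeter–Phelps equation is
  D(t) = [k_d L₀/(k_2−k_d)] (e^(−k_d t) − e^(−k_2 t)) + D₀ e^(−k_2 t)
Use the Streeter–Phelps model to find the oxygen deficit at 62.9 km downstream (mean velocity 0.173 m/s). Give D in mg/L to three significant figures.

Travel time t = x/v = 62.9 km / (0.173 m/s) = 62900 m / 0.173 m/s = 363600 s = 4.208 d.
k_d L₀/(k_2−k_d) = 0.0827×28.4/(1.29−0.0827) = 2.349/1.207 = 1.945 mg/L.
e^(−k_d t) = e^(−0.0827×4.208) = 0.7061; e^(−k_2 t) = e^(−1.29×4.208) = 0.004390.
D = 1.945 × (0.7061 − 0.004390) + 0.670 × 0.004390 = 1.365 + 0.002941 = 1.368 mg/L.

D ≈ 1.37 mg/L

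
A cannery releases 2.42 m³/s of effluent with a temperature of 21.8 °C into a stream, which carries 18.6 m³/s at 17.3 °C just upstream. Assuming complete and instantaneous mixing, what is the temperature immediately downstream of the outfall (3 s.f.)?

17.8 °C

Flow-weighted mixing: C = (Q_r C_r + Q_w C_w)/(Q_r + Q_w)
= (18.6×17.3 + 2.42×21.8)/(18.6 + 2.42) = 374.5/21.02 = 17.82 °C.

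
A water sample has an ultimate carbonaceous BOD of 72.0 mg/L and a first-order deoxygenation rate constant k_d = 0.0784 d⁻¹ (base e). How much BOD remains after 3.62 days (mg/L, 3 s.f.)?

L_t = L₀ e^(−k_d t) = 72.0 × e^(−0.0784×3.62) = 72.0 × 0.7529 = 54.21 mg/L.

L ≈ 54.2 mg/L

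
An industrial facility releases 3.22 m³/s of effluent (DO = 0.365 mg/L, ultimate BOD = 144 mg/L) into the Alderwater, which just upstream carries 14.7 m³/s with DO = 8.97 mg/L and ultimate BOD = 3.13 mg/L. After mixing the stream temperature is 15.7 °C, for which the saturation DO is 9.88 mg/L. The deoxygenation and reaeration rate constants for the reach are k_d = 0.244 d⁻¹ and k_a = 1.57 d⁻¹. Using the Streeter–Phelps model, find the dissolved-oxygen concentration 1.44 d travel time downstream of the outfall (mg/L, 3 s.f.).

Mixed DO = (14.7×8.97 + 3.22×0.365)/(14.7+3.22) = 133.0/17.92 = 7.424 mg/L.
Mixed L₀ = (14.7×3.13 + 3.22×144)/(17.92) = 509.7/17.92 = 28.44 mg/L.
Initial deficit D₀ = C_s − DO₀ = 9.88 − 7.424 = 2.456 mg/L.
D(1.44) = [0.244×28.44/(1.57−0.244)](e^(−0.244×1.44) − e^(−1.57×1.44)) + 2.456 e^(−1.57×1.44)
= 5.234 × (0.7037 − 0.1043) + 2.456 × 0.1043 = 3.394 mg/L.
DO = 9.88 − 3.394 = 6.486 mg/L.

DO ≈ 6.49 mg/L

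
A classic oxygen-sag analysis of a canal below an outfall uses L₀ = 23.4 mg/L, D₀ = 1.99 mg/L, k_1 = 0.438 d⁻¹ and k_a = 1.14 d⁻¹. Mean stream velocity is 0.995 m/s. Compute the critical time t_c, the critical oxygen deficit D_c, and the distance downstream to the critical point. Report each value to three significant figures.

t_c ≈ 1.15 d; D_c ≈ 5.42 mg/L; x_c ≈ 99.2 km

At the critical point dD/dt = 0, so k_1 L₀ e^(−k_1 t) = k_a D. Substituting D(t) from the Streeter–Phelps equation and solving for t gives
t_c = ln[(k_a/k_1)(1 − D₀(k_a−k_1)/(k_1 L₀))] / (k_a−k_1).
Here k_a−k_1 = 0.7020 d⁻¹ and 1 − D₀(k_a−k_1)/(k_1 L₀) = 1 − 1.99×0.7020/(0.438×23.4) = 0.8637, so
t_c = ln(2.603 × 0.8637) / 0.7020 = 0.8100 / 0.7020 = 1.154 d.
L(t_c) = L₀ e^(−k_1 t_c) = 23.4 × 0.6033 = 14.12 mg/L, and at the critical point k_a D_c = k_1 L, so D_c = (0.438/1.14) × 14.12 = 5.424 mg/L.
x_c = v t_c = 0.995 m/s × 1.154 d × 86400 s/d = 99200 m ≈ 99.2 km.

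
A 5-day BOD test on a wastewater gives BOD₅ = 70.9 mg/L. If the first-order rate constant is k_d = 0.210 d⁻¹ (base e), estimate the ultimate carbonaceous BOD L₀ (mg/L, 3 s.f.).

BOD₅ = L₀(1 − e^(−5k_d)) ⇒ L₀ = BOD₅ / (1 − e^(−5×0.210))
= 70.9 / (1 − 0.3499) = 70.9 / 0.6501 = 109.1 mg/L.

L₀ ≈ 109 mg/L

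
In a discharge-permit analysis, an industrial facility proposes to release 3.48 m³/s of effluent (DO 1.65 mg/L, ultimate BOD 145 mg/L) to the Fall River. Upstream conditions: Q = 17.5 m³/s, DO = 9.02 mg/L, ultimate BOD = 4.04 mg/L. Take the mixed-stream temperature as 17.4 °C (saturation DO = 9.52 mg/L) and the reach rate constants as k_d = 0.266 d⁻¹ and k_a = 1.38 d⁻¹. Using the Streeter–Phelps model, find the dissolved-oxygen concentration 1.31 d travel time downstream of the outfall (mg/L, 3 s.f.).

Mixed DO = (17.5×9.02 + 3.48×1.65)/(17.5+3.48) = 163.6/20.98 = 7.798 mg/L.
Mixed L₀ = (17.5×4.04 + 3.48×145)/(20.98) = 575.3/20.98 = 27.42 mg/L.
Initial deficit D₀ = C_s − DO₀ = 9.52 − 7.798 = 1.722 mg/L.
D(1.31) = [0.266×27.42/(1.38−0.266)](e^(−0.266×1.31) − e^(−1.38×1.31)) + 1.722 e^(−1.38×1.31)
= 6.548 × (0.7058 − 0.1640) + 1.722 × 0.1640 = 3.830 mg/L.
DO = 9.52 − 3.830 = 5.690 mg/L.

DO ≈ 5.69 mg/L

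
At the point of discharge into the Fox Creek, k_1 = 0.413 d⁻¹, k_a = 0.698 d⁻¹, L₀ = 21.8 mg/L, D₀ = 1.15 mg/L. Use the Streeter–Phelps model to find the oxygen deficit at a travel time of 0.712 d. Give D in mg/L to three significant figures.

k_1 L₀/(k_a−k_1) = 0.413×21.8/(0.698−0.413) = 9.003/0.2850 = 31.59 mg/L.
e^(−k_1 t) = e^(−0.413×0.7120) = 0.7452; e^(−k_a t) = e^(−0.698×0.7120) = 0.6084.
D = 31.59 × (0.7452 − 0.6084) + 1.15 × 0.6084 = 4.324 + 0.6996 = 5.023 mg/L.

D ≈ 5.02 mg/L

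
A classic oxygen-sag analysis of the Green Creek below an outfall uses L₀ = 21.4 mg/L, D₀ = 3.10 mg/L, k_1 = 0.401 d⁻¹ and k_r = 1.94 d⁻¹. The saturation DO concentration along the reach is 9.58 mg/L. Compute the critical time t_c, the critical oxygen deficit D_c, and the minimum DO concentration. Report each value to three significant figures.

With k_r/k_1 = 4.838 and 1 − D₀(k_r−k_1)/(k_1 L₀) = 0.4440,
t_c = ln(4.838 × 0.4440) / (1.94 − 0.401) = ln(2.148) / 1.539 = 0.7646/1.539 = 0.4968 d.
D_c = (k_1/k_r) L₀ e^(−k_1 t_c) = (0.401/1.94) × 21.4 × e^(−0.401×0.4968) = 0.2067 × 21.4 × 0.8194 = 3.624 mg/L.
Minimum DO = C_s − D_c = 9.58 − 3.624 = 5.956 mg/L.

t_c ≈ 0.497 d; D_c ≈ 3.62 mg/L; min DO ≈ 5.96 mg/L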